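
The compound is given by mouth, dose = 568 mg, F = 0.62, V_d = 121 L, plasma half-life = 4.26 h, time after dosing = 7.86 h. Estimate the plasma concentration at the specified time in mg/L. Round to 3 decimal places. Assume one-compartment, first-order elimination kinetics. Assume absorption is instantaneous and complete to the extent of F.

0.810 mg/L

Amount reaching circulation = F × Dose = 0.62 × 568.0 = 352.2 mg
C₀ = F·Dose / Vd = 352.2 / 121 = 2.911 mg/L
k = ln2 / t½ = 0.693147 / 4.26 = 0.1627 h⁻¹
C = C₀ · e^(−k·t) = 2.911 × e^(−0.1627 × 7.86)
  = 2.911 × 0.2784 = 0.8104 mg/L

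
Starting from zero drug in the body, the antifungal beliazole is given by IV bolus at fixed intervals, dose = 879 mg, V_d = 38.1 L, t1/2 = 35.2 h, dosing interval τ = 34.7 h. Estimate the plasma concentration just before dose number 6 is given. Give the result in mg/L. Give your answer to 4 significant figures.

C₀ per dose = Dose / Vd = 879 / 38.1 = 23.07 mg/L
k = ln2 / t½ = 0.693147 / 35.2 = 0.01969 h⁻¹
Fraction remaining after one interval: r = e^(−kτ) = e^(−0.01969 × 34.7) = 0.5050
Before dose 6, 5 doses have been given (aged 1τ, 2τ, 3τ, 4τ, 5τ).
C_trough = C₀ × (r + r² + … + r^5) = C₀ × r(1−r^5)/(1−r)
        = 23.07 × 0.5050 × (1 − 0.03284) / (1 − 0.5050) = 22.76 mg/L

22.76 mg/L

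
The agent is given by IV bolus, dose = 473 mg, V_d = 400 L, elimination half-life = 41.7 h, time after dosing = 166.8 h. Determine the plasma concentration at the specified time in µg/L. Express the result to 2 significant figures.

74 µg/L

C₀ = Dose / Vd = 473.0 / 400 = 1.183 mg/L
k = ln2 / t½ = 0.693147 / 41.7 = 0.01662 h⁻¹
t / t½ = 166.8 / 41.7 = 4 half-lives
C = C₀ × (1/2)^4 = 1.183 × 0.06250 = 0.07394 mg/L
Convert: 0.07394 mg/L × 1000 = 73.94 µg/L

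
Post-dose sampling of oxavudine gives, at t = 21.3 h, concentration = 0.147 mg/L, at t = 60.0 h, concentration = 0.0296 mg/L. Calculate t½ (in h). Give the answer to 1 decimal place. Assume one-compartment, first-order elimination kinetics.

k = ln(C₁/C₂) / (t₂ − t₁) = ln(0.147/0.0296) / (60.0 − 21.3)
  = 1.603 / 38.70 = 0.04142 h⁻¹
t½ = ln2 / k = 0.693147 / 0.04142 = 16.73 h

16.7 h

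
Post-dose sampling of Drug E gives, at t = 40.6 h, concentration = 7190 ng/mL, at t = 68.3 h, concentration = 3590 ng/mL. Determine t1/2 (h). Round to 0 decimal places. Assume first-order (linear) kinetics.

28 h

k = ln(C₁/C₂) / (t₂ − t₁) = ln(7190/3590) / (68.3 − 40.6)
  = 0.6945 / 27.70 = 0.02507 h⁻¹
t½ = ln2 / k = 0.693147 / 0.02507 = 27.65 h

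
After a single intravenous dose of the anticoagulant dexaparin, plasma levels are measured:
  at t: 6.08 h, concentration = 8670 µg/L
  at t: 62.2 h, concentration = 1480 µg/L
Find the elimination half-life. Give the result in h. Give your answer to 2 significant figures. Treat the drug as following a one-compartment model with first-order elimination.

k = ln(C₁/C₂) / (t₂ − t₁) = ln(8670/1480) / (62.2 − 6.08)
  = 1.768 / 56.12 = 0.03150 h⁻¹
t½ = ln2 / k = 0.693147 / 0.03150 = 22.00 h

22 h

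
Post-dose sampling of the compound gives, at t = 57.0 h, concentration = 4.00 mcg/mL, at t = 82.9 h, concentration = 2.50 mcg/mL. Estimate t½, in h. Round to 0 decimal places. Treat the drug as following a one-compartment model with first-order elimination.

k = ln(C₁/C₂) / (t₂ − t₁) = ln(4.00/2.50) / (82.9 − 57.0)
  = 0.4700 / 25.90 = 0.01815 h⁻¹
t½ = ln2 / k = 0.693147 / 0.01815 = 38.19 h

38 h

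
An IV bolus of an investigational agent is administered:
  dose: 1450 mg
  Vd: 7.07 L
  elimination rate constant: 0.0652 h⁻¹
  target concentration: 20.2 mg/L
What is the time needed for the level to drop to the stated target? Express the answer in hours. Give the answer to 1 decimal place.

C₀ = Dose / Vd = 1450 / 7.07 = 205.1 mg/L
t = ln(C₀ / C) / k = ln(205.1 / 20.2) / 0.06520
  = ln(10.15) / 0.06520 = 2.317 / 0.06520 = 35.54 h

35.5 h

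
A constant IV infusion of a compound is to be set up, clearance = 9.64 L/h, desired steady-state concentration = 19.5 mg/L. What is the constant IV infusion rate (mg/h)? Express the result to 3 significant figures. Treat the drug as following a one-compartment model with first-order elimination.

At steady state, infusion rate R₀ = Css × CL = 19.5 × 9.640 = 188.0 mg/h

188 mg/h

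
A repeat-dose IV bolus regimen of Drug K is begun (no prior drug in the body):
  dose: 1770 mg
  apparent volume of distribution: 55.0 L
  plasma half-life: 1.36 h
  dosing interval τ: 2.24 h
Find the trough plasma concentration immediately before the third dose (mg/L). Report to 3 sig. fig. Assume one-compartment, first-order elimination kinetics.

13.6 mg/L

C₀ per dose = Dose / Vd = 1770 / 55.0 = 32.18 mg/L
k = ln2 / t½ = 0.693147 / 1.36 = 0.5097 h⁻¹
Fraction remaining after one interval: r = e^(−kτ) = e^(−0.5097 × 2.24) = 0.3193
Before dose 3, 2 doses have been given (aged 1τ, 2τ).
C_trough = C₀ × (r + r²) = 32.18 × (0.3193 + 0.1020) = 13.56 mg/L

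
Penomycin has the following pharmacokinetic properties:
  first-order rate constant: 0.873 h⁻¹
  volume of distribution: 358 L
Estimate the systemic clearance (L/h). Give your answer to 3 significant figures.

CL = k × Vd = 0.873 × 358 = 312.5 L/h

313 L/h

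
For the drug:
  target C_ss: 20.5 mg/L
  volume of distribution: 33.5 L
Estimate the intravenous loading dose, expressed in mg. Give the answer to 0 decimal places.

LD = Css × Vd = 20.5 × 33.5 = 686.8 mg

687 mg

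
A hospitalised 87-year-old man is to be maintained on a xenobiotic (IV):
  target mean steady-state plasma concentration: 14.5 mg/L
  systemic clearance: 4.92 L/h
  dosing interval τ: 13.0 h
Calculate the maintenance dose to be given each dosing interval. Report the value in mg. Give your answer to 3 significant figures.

At steady state, Dose/τ = Css × CL.
Dose = Css × CL × τ = 14.5 × 4.920 × 13.0 = 927.4 mg

927 mg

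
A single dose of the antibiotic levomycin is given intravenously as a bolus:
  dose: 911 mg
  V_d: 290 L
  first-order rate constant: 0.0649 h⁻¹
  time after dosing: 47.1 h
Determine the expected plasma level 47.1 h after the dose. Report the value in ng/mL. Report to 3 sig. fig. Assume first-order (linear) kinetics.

C₀ = Dose / Vd = 911.0 / 290 = 3.141 mg/L
C = C₀ · e^(−k·t) = 3.141 × e^(−0.06490 × 47.1)
  = 3.141 × 0.04704 = 0.1478 mg/L
Convert: 0.1478 mg/L × 1000 = 147.8 ng/mL

148 ng/mL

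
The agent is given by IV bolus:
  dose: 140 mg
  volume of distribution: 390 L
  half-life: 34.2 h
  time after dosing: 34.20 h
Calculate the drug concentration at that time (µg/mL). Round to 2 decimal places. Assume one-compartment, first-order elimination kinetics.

C₀ = Dose / Vd = 140.0 / 390 = 0.3590 mg/L
k = ln2 / t½ = 0.693147 / 34.2 = 0.02027 h⁻¹
t / t½ = 34.20 / 34.2 = 1 half-lives
C = C₀ × (1/2)^1 = 0.3590 × 0.5000 = 0.1795 mg/L
(0.1795 mg/L = 0.1795 µg/mL)

0.18 µg/mL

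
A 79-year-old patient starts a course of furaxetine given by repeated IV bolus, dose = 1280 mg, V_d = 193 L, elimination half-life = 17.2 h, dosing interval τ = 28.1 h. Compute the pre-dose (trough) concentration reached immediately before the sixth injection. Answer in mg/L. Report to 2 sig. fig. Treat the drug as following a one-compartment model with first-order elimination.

C₀ per dose = Dose / Vd = 1280 / 193 = 6.632 mg/L
k = ln2 / t½ = 0.693147 / 17.2 = 0.04030 h⁻¹
Fraction remaining after one interval: r = e^(−kτ) = e^(−0.04030 × 28.1) = 0.3222
Before dose 6, 5 doses have been given (aged 1τ, 2τ, 3τ, 4τ, 5τ).
C_trough = C₀ × (r + r² + … + r^5) = C₀ × r(1−r^5)/(1−r)
        = 6.632 × 0.3222 × (1 − 0.003472) / (1 − 0.3222) = 3.142 mg/L

3.1 mg/L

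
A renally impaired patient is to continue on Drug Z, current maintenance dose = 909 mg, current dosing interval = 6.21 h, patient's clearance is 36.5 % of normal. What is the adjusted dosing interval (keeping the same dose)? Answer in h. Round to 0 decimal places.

To keep the same average steady-state level, dosing rate must scale with clearance.
CL ratio = 36.5 / 100 = 0.3650
New interval (same dose) = 6.21 / 0.3650 = 17.01 h

17 h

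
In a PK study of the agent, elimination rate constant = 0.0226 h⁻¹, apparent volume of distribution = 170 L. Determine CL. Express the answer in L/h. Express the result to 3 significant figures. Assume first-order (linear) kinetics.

CL = k × Vd = 0.0226 × 170 = 3.842 L/h

3.84 L/h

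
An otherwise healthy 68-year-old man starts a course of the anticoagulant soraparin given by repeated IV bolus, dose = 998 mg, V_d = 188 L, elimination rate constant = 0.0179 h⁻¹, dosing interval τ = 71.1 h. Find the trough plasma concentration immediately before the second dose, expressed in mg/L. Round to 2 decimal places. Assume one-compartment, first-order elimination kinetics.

C₀ per dose = Dose / Vd = 998 / 188 = 5.309 mg/L
Fraction remaining after one interval: r = e^(−kτ) = e^(−0.01790 × 71.1) = 0.2801
Before dose 2, 1 dose has been given (aged 1τ).
C_trough = C₀ × r = 5.309 × 0.2801 = 1.487 mg/L

1.49 mg/L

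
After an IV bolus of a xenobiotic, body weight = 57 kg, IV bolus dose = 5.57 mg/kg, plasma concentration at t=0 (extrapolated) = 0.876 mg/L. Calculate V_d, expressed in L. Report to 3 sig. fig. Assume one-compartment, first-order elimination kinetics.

Dose = 5.57 × 57 = 317.5 mg
Vd = Dose / C₀ = 317.5 / 0.876 = 362.4 L

362 L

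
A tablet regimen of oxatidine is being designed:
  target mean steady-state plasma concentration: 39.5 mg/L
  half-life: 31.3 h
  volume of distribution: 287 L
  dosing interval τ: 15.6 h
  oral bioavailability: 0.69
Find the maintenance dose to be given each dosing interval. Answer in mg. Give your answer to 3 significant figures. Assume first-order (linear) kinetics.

5680 mg

k = ln2 / t½ = 0.693147 / 31.3 = 0.02215 h⁻¹
CL = k × Vd = 0.02215 × 287 = 6.357 L/h
At steady state, F × (Dose/τ) = Css × CL.
Dose = Css × CL × τ / F = 39.5 × 6.357 × 15.6 / 0.69 = 5677 mg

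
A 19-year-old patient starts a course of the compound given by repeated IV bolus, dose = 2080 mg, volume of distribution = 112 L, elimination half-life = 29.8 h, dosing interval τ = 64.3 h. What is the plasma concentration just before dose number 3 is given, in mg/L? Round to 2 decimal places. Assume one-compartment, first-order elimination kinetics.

5.09 mg/L

C₀ per dose = Dose / Vd = 2080 / 112 = 18.57 mg/L
k = ln2 / t½ = 0.693147 / 29.8 = 0.02326 h⁻¹
Fraction remaining after one interval: r = e^(−kτ) = e^(−0.02326 × 64.3) = 0.2241
Before dose 3, 2 doses have been given (aged 1τ, 2τ).
C_trough = C₀ × (r + r²) = 18.57 × (0.2241 + 0.05022) = 5.094 mg/L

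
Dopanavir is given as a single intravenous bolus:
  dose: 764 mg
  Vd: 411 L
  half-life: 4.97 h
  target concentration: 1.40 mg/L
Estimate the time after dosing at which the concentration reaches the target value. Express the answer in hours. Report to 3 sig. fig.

2.03 h

C₀ = Dose / Vd = 764.0 / 411 = 1.859 mg/L
k = ln2 / t½ = 0.693147 / 4.97 = 0.1395 h⁻¹
t = ln(C₀ / C) / k = ln(1.859 / 1.40) / 0.1395
  = ln(1.328) / 0.1395 = 0.2837 / 0.1395 = 2.034 h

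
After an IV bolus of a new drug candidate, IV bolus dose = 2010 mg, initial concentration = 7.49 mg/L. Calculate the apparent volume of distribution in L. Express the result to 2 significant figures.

Vd = Dose / C₀ = 2010 / 7.49 = 268.4 L

270 L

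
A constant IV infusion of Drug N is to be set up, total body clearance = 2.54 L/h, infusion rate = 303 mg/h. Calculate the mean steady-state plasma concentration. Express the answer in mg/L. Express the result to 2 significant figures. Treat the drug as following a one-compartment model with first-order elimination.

At steady state Css = R₀ / CL = 303 / 2.540 = 119.3 mg/L

120 mg/L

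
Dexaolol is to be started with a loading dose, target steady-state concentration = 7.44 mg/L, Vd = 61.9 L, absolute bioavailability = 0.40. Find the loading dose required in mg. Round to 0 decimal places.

1151 mg

LD = Css × Vd / F = 7.44 × 61.9 / 0.40 = 1151 mg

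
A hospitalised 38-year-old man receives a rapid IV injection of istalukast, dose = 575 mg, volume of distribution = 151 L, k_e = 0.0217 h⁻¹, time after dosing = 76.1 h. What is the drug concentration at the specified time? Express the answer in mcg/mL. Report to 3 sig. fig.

C₀ = Dose / Vd = 575.0 / 151 = 3.808 mg/L
C = C₀ · e^(−k·t) = 3.808 × e^(−0.02170 × 76.1)
  = 3.808 × 0.1918 = 0.7304 mg/L
(0.7304 mg/L = 0.7304 mcg/mL)

0.730 mcg/mL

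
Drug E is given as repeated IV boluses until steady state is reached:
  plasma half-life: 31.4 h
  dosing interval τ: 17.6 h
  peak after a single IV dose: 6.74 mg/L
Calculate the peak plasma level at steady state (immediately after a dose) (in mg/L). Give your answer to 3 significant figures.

k = ln2 / t½ = 0.693147 / 31.4 = 0.02207 h⁻¹
e^(−kτ) = e^(−0.02207 × 17.6) = 0.6781
Accumulation ratio R = 1 / (1 − e^(−kτ)) = 1 / (1 − 0.6781) = 3.107
Steady-state peak = C₀ × R = 6.74 × 3.107 = 20.94 mg/L

20.9 mg/L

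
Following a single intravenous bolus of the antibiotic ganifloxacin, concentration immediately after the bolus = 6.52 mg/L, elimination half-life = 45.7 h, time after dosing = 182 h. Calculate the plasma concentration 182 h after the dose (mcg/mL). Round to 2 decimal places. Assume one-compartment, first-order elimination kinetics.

k = ln2 / t½ = 0.693147 / 45.7 = 0.01517 h⁻¹
C = C₀ · e^(−k·t) = 6.520 × e^(−0.01517 × 182)
  = 6.520 × 0.06323 = 0.4123 mg/L
(0.4123 mg/L = 0.4123 mcg/mL)

0.41 mcg/mL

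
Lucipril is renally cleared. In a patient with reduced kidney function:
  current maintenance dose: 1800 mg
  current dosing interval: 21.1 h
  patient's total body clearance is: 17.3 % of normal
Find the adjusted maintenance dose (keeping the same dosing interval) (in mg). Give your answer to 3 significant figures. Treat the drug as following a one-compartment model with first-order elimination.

To keep the same average steady-state level, dosing rate must scale with clearance.
CL ratio = 17.3 / 100 = 0.1730
New dose (same interval) = 1800 × 0.1730 = 311.4 mg

311 mg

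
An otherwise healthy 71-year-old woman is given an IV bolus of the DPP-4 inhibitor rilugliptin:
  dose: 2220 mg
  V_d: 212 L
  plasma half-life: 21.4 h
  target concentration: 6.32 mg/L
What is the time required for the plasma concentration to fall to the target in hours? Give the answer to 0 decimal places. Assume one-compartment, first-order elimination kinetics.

C₀ = Dose / Vd = 2220 / 212 = 10.47 mg/L
k = ln2 / t½ = 0.693147 / 21.4 = 0.03239 h⁻¹
t = ln(C₀ / C) / k = ln(10.47 / 6.32) / 0.03239
  = ln(1.657) / 0.03239 = 0.5050 / 0.03239 = 15.59 h

16 h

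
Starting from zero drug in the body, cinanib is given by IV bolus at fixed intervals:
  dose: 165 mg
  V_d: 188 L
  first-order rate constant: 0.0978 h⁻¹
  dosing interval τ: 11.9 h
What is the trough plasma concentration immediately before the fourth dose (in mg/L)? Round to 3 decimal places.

C₀ per dose = Dose / Vd = 165 / 188 = 0.8777 mg/L
Fraction remaining after one interval: r = e^(−kτ) = e^(−0.09780 × 11.9) = 0.3123
Before dose 4, 3 doses have been given (aged 1τ, 2τ, 3τ).
C_trough = C₀ × (r + r² + … + r^3) = C₀ × r(1−r^3)/(1−r)
        = 0.8777 × 0.3123 × (1 − 0.03046) / (1 − 0.3123) = 0.3864 mg/L

0.386 mg/L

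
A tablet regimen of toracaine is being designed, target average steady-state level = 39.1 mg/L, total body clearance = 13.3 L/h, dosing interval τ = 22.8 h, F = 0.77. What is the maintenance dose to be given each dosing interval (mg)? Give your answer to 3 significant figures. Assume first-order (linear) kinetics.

At steady state, F × (Dose/τ) = Css × CL.
Dose = Css × CL × τ / F = 39.1 × 13.30 × 22.8 / 0.77 = 15400 mg

15400 mg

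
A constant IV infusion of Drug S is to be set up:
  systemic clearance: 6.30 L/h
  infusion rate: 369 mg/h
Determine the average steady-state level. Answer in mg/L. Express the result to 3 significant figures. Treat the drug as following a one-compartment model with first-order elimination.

58.6 mg/L

At steady state Css = R₀ / CL = 369 / 6.300 = 58.57 mg/L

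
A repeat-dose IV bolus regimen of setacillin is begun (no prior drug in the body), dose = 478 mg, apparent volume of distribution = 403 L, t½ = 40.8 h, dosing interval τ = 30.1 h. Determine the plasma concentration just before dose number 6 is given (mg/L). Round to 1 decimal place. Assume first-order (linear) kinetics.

C₀ per dose = Dose / Vd = 478 / 403 = 1.186 mg/L
k = ln2 / t½ = 0.693147 / 40.8 = 0.01699 h⁻¹
Fraction remaining after one interval: r = e^(−kτ) = e^(−0.01699 × 30.1) = 0.5997
Before dose 6, 5 doses have been given (aged 1τ, 2τ, 3τ, 4τ, 5τ).
C_trough = C₀ × (r + r² + … + r^5) = C₀ × r(1−r^5)/(1−r)
        = 1.186 × 0.5997 × (1 − 0.07757) / (1 − 0.5997) = 1.639 mg/L

1.6 mg/L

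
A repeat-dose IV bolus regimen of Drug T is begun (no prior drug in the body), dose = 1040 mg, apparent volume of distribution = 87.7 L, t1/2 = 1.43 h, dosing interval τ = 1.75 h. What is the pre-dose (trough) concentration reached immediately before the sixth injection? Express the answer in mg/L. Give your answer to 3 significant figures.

C₀ per dose = Dose / Vd = 1040 / 87.7 = 11.86 mg/L
k = ln2 / t½ = 0.693147 / 1.43 = 0.4847 h⁻¹
Fraction remaining after one interval: r = e^(−kτ) = e^(−0.4847 × 1.75) = 0.4282
Before dose 6, 5 doses have been given (aged 1τ, 2τ, 3τ, 4τ, 5τ).
C_trough = C₀ × (r + r² + … + r^5) = C₀ × r(1−r^5)/(1−r)
        = 11.86 × 0.4282 × (1 − 0.01440) / (1 − 0.4282) = 8.754 mg/L

8.75 mg/L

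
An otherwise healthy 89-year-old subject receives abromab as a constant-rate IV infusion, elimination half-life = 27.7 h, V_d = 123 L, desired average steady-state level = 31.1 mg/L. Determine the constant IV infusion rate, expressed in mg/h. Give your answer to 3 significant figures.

k = ln2 / t½ = 0.693147 / 27.7 = 0.02502 h⁻¹
CL = k × Vd = 0.02502 × 123 = 3.077 L/h
At steady state, infusion rate R₀ = Css × CL = 31.1 × 3.077 = 95.69 mg/h

95.7 mg/h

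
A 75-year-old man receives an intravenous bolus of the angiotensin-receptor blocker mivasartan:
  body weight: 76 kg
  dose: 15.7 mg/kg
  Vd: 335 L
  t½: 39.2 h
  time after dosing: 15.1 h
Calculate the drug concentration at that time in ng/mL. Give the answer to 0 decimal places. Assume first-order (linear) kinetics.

Total dose = 15.7 × 76 = 1193 mg
C₀ = Dose / Vd = 1193 / 335 = 3.561 mg/L
k = ln2 / t½ = 0.693147 / 39.2 = 0.01768 h⁻¹
C = C₀ · e^(−k·t) = 3.561 × e^(−0.01768 × 15.1)
  = 3.561 × 0.7657 = 2.727 mg/L
Convert: 2.727 mg/L × 1000 = 2727 ng/mL

2727 ng/mL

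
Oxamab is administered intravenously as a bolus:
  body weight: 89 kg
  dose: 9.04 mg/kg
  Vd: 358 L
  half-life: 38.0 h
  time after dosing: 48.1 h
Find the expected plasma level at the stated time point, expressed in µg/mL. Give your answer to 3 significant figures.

0.935 µg/mL

Total dose = 9.04 × 89 = 804.6 mg
C₀ = Dose / Vd = 804.6 / 358 = 2.247 mg/L
k = ln2 / t½ = 0.693147 / 38.0 = 0.01824 h⁻¹
C = C₀ · e^(−k·t) = 2.247 × e^(−0.01824 × 48.1)
  = 2.247 × 0.4159 = 0.9345 mg/L
(0.9345 mg/L = 0.9345 µg/mL)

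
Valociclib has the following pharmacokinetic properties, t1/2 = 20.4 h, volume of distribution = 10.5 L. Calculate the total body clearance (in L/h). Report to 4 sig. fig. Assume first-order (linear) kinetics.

k = ln2 / t½ = 0.693147 / 20.4 = 0.03398 h⁻¹
CL = k × Vd = 0.03398 × 10.5 = 0.3568 L/h

0.3568 L/h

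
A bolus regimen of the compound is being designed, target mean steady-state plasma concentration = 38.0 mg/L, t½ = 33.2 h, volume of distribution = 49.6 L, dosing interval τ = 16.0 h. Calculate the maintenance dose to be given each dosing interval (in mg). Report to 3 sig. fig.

k = ln2 / t½ = 0.693147 / 33.2 = 0.02088 h⁻¹
CL = k × Vd = 0.02088 × 49.6 = 1.036 L/h
At steady state, Dose/τ = Css × CL.
Dose = Css × CL × τ = 38.0 × 1.036 × 16.0 = 629.9 mg

630 mg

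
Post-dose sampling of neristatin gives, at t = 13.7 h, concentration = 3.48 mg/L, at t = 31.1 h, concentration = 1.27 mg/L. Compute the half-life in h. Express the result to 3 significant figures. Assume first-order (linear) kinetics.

k = ln(C₁/C₂) / (t₂ − t₁) = ln(3.48/1.27) / (31.1 − 13.7)
  = 1.008 / 17.40 = 0.05793 h⁻¹
t½ = ln2 / k = 0.693147 / 0.05793 = 11.97 h

12.0 h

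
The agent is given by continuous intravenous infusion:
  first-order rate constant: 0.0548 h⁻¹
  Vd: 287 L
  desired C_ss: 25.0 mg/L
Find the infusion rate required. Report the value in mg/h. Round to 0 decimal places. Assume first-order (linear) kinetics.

CL = k × Vd = 0.05480 × 287 = 15.73 L/h
At steady state, infusion rate R₀ = Css × CL = 25.0 × 15.73 = 393.3 mg/h

393 mg/h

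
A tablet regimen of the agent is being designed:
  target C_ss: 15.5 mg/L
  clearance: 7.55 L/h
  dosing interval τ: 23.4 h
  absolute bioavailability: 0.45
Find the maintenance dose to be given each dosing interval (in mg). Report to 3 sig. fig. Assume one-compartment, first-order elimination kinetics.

6090 mg

At steady state, F × (Dose/τ) = Css × CL.
Dose = Css × CL × τ / F = 15.5 × 7.550 × 23.4 / 0.45 = 6085 mg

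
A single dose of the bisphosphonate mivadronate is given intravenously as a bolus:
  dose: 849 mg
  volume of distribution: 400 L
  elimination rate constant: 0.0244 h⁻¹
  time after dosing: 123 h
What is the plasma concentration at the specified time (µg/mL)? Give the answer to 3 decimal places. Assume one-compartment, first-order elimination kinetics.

0.106 µg/mL

C₀ = Dose / Vd = 849.0 / 400 = 2.123 mg/L
C = C₀ · e^(−k·t) = 2.123 × e^(−0.02440 × 123)
  = 2.123 × 0.04973 = 0.1056 mg/L
(0.1056 mg/L = 0.1056 µg/mL)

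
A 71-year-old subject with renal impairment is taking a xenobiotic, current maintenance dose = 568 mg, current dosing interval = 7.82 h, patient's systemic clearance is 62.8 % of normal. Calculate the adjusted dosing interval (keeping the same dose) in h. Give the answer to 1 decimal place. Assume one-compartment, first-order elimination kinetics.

12.5 h

To keep the same average steady-state level, dosing rate must scale with clearance.
CL ratio = 62.8 / 100 = 0.6280
New interval (same dose) = 7.82 / 0.6280 = 12.45 h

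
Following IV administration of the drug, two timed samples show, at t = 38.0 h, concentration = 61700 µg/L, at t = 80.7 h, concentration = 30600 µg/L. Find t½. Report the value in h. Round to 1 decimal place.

42.2 h

k = ln(C₁/C₂) / (t₂ − t₁) = ln(61700/30600) / (80.7 − 38.0)
  = 0.7013 / 42.70 = 0.01642 h⁻¹
t½ = ln2 / k = 0.693147 / 0.01642 = 42.21 h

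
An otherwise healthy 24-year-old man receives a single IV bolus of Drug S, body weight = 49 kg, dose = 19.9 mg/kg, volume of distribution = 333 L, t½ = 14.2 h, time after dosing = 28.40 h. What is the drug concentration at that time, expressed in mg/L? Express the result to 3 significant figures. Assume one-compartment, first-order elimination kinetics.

0.732 mg/L

Total dose = 19.9 × 49 = 975.1 mg
C₀ = Dose / Vd = 975.1 / 333 = 2.928 mg/L
k = ln2 / t½ = 0.693147 / 14.2 = 0.04881 h⁻¹
t / t½ = 28.40 / 14.2 = 2 half-lives
C = C₀ × (1/2)^2 = 2.928 × 0.2500 = 0.7320 mg/L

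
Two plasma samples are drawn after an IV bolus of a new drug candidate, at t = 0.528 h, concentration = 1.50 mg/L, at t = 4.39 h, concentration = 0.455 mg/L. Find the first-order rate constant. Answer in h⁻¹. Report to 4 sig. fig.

0.3089 h⁻¹

k = ln(C₁/C₂) / (t₂ − t₁) = ln(1.50/0.455) / (4.39 − 0.528)
  = 1.193 / 3.862 = 0.3089 h⁻¹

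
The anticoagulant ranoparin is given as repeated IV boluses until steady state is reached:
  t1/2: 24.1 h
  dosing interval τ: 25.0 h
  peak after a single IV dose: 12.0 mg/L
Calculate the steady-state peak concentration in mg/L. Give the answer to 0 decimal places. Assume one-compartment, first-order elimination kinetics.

23 mg/L

k = ln2 / t½ = 0.693147 / 24.1 = 0.02876 h⁻¹
e^(−kτ) = e^(−0.02876 × 25.0) = 0.4872
Accumulation ratio R = 1 / (1 − e^(−kτ)) = 1 / (1 − 0.4872) = 1.950
Steady-state peak = C₀ × R = 12.0 × 1.950 = 23.40 mg/L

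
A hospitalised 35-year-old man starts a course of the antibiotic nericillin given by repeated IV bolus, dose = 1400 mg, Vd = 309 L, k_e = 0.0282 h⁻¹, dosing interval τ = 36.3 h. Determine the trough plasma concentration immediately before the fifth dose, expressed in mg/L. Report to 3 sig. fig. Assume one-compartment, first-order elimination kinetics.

2.50 mg/L

C₀ per dose = Dose / Vd = 1400 / 309 = 4.531 mg/L
Fraction remaining after one interval: r = e^(−kτ) = e^(−0.02820 × 36.3) = 0.3593
Before dose 5, 4 doses have been given (aged 1τ, 2τ, 3τ, 4τ).
C_trough = C₀ × (r + r² + … + r^4) = C₀ × r(1−r^4)/(1−r)
        = 4.531 × 0.3593 × (1 − 0.01667) / (1 − 0.3593) = 2.499 mg/L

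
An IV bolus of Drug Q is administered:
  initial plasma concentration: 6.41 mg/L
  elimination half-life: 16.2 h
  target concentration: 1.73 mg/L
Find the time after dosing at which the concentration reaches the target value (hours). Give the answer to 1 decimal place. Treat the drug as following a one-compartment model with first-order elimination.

30.6 h

k = ln2 / t½ = 0.693147 / 16.2 = 0.04279 h⁻¹
t = ln(C₀ / C) / k = ln(6.410 / 1.73) / 0.04279
  = ln(3.705) / 0.04279 = 1.310 / 0.04279 = 30.61 h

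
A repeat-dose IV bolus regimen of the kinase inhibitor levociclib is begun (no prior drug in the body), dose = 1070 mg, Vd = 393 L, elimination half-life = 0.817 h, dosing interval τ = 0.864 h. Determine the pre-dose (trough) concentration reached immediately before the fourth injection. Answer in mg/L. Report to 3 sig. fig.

C₀ per dose = Dose / Vd = 1070 / 393 = 2.723 mg/L
k = ln2 / t½ = 0.693147 / 0.817 = 0.8484 h⁻¹
Fraction remaining after one interval: r = e^(−kτ) = e^(−0.8484 × 0.864) = 0.4805
Before dose 4, 3 doses have been given (aged 1τ, 2τ, 3τ).
C_trough = C₀ × (r + r² + … + r^3) = C₀ × r(1−r^3)/(1−r)
        = 2.723 × 0.4805 × (1 − 0.1109) / (1 − 0.4805) = 2.239 mg/L

2.24 mg/L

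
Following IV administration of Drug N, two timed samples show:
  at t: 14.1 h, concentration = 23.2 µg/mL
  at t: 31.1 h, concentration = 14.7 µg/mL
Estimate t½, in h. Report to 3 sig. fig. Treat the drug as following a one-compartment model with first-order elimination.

25.8 h

k = ln(C₁/C₂) / (t₂ − t₁) = ln(23.2/14.7) / (31.1 − 14.1)
  = 0.4563 / 17.00 = 0.02684 h⁻¹
t½ = ln2 / k = 0.693147 / 0.02684 = 25.83 h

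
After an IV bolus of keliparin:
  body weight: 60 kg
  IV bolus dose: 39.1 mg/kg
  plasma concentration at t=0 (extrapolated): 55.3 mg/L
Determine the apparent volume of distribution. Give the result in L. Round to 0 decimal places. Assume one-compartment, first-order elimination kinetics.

Dose = 39.1 × 60 = 2346 mg
Vd = Dose / C₀ = 2346 / 55.3 = 42.42 L

42 L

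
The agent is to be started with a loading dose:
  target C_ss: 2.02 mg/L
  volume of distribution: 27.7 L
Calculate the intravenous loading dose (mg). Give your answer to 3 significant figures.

LD = Css × Vd = 2.02 × 27.7 = 55.95 mg

56.0 mg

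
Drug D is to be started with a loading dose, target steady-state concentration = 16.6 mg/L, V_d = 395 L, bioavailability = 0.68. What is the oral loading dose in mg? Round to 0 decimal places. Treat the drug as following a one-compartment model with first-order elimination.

9643 mg

LD = Css × Vd / F = 16.6 × 395 / 0.68 = 9643 mg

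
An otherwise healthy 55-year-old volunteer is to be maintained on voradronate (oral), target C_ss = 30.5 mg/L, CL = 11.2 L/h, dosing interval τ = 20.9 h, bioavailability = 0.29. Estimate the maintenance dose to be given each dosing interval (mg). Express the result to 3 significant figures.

24600 mg

At steady state, F × (Dose/τ) = Css × CL.
Dose = Css × CL × τ / F = 30.5 × 11.20 × 20.9 / 0.29 = 24620 mg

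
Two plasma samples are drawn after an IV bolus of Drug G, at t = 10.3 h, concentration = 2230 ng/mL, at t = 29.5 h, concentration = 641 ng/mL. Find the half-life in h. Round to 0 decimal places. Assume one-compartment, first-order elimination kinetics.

11 h

k = ln(C₁/C₂) / (t₂ − t₁) = ln(2230/641) / (29.5 − 10.3)
  = 1.247 / 19.20 = 0.06495 h⁻¹
t½ = ln2 / k = 0.693147 / 0.06495 = 10.67 h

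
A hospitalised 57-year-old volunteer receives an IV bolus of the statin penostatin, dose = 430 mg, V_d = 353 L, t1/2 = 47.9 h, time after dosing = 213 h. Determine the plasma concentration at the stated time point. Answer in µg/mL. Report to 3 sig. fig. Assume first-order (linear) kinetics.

C₀ = Dose / Vd = 430.0 / 353 = 1.218 mg/L
k = ln2 / t½ = 0.693147 / 47.9 = 0.01447 h⁻¹
C = C₀ · e^(−k·t) = 1.218 × e^(−0.01447 × 213)
  = 1.218 × 0.04586 = 0.05586 mg/L
(0.05586 mg/L = 0.05586 µg/mL)

0.0559 µg/mL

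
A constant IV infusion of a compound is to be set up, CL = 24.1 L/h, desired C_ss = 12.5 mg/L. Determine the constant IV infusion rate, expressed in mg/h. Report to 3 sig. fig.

At steady state, infusion rate R₀ = Css × CL = 12.5 × 24.10 = 301.3 mg/h

301 mg/h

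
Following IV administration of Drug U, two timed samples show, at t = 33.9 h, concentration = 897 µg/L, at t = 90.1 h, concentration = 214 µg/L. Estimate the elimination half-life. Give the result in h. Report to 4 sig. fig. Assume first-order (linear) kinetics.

27.18 h

k = ln(C₁/C₂) / (t₂ − t₁) = ln(897/214) / (90.1 − 33.9)
  = 1.433 / 56.20 = 0.02550 h⁻¹
t½ = ln2 / k = 0.693147 / 0.02550 = 27.18 h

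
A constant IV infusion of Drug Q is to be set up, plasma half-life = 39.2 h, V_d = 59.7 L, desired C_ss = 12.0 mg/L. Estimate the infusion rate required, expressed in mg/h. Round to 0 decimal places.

k = ln2 / t½ = 0.693147 / 39.2 = 0.01768 h⁻¹
CL = k × Vd = 0.01768 × 59.7 = 1.055 L/h
At steady state, infusion rate R₀ = Css × CL = 12.0 × 1.055 = 12.66 mg/h

13 mg/h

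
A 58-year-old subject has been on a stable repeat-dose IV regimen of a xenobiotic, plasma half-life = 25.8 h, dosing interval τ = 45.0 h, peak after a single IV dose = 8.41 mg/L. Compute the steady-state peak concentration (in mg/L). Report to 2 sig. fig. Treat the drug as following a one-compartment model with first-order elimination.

12 mg/L

k = ln2 / t½ = 0.693147 / 25.8 = 0.02687 h⁻¹
e^(−kτ) = e^(−0.02687 × 45.0) = 0.2985
Accumulation ratio R = 1 / (1 − e^(−kτ)) = 1 / (1 − 0.2985) = 1.426
Steady-state peak = C₀ × R = 8.41 × 1.426 = 11.99 mg/L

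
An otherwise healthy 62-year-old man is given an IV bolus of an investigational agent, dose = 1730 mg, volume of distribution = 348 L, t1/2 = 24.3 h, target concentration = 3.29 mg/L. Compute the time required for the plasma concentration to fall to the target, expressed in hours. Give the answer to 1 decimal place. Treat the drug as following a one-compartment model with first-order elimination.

C₀ = Dose / Vd = 1730 / 348 = 4.971 mg/L
k = ln2 / t½ = 0.693147 / 24.3 = 0.02852 h⁻¹
t = ln(C₀ / C) / k = ln(4.971 / 3.29) / 0.02852
  = ln(1.511) / 0.02852 = 0.4128 / 0.02852 = 14.47 h

14.5 h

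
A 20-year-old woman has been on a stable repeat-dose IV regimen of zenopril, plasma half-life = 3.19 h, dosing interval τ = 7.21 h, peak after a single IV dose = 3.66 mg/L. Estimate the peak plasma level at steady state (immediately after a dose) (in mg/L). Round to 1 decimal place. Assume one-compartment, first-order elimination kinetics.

4.6 mg/L

k = ln2 / t½ = 0.693147 / 3.19 = 0.2173 h⁻¹
e^(−kτ) = e^(−0.2173 × 7.21) = 0.2087
Accumulation ratio R = 1 / (1 − e^(−kτ)) = 1 / (1 − 0.2087) = 1.264
Steady-state peak = C₀ × R = 3.66 × 1.264 = 4.626 mg/L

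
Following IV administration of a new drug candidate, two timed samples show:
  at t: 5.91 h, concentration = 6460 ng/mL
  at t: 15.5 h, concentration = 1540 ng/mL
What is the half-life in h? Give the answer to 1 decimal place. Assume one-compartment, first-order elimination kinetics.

4.6 h

k = ln(C₁/C₂) / (t₂ − t₁) = ln(6460/1540) / (15.5 − 5.91)
  = 1.434 / 9.590 = 0.1495 h⁻¹
t½ = ln2 / k = 0.693147 / 0.1495 = 4.636 h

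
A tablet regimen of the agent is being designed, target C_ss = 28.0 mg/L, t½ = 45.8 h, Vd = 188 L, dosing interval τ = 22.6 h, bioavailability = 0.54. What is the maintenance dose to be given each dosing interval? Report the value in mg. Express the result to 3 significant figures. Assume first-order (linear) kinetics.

3330 mg

k = ln2 / t½ = 0.693147 / 45.8 = 0.01513 h⁻¹
CL = k × Vd = 0.01513 × 188 = 2.844 L/h
At steady state, F × (Dose/τ) = Css × CL.
Dose = Css × CL × τ / F = 28.0 × 2.844 × 22.6 / 0.54 = 3333 mg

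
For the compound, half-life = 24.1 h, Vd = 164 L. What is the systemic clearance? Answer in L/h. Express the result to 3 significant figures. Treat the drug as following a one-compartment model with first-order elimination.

k = ln2 / t½ = 0.693147 / 24.1 = 0.02876 h⁻¹
CL = k × Vd = 0.02876 × 164 = 4.717 L/h

4.72 L/h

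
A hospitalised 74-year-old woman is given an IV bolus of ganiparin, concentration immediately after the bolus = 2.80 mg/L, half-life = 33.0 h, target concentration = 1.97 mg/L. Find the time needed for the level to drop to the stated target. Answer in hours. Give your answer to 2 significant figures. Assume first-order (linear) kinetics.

17 h

k = ln2 / t½ = 0.693147 / 33.0 = 0.02100 h⁻¹
t = ln(C₀ / C) / k = ln(2.800 / 1.97) / 0.02100
  = ln(1.421) / 0.02100 = 0.3514 / 0.02100 = 16.73 h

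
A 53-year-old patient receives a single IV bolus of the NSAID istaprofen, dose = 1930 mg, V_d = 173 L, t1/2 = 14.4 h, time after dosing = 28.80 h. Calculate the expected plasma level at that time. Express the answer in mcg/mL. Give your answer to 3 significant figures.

C₀ = Dose / Vd = 1930 / 173 = 11.16 mg/L
k = ln2 / t½ = 0.693147 / 14.4 = 0.04814 h⁻¹
t / t½ = 28.80 / 14.4 = 2 half-lives
C = C₀ × (1/2)^2 = 11.16 × 0.2500 = 2.790 mg/L
(2.790 mg/L = 2.790 mcg/mL)

2.79 mcg/mL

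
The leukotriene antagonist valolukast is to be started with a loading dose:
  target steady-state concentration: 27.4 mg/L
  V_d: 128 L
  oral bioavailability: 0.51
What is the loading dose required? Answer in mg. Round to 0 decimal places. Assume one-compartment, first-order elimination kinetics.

LD = Css × Vd / F = 27.4 × 128 / 0.51 = 6877 mg

6877 mg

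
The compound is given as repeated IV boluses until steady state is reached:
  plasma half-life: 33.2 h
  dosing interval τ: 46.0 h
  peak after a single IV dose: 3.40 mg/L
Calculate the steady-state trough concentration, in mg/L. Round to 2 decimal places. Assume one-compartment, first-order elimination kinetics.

2.11 mg/L

k = ln2 / t½ = 0.693147 / 33.2 = 0.02088 h⁻¹
e^(−kτ) = e^(−0.02088 × 46.0) = 0.3827
Accumulation ratio R = 1 / (1 − e^(−kτ)) = 1 / (1 − 0.3827) = 1.620
Steady-state trough = C₀ × R × e^(−kτ) = 3.40 × 1.620 × 0.3827 = 2.108 mg/L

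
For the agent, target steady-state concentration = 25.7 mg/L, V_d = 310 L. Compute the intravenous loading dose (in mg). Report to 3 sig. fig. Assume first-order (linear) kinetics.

LD = Css × Vd = 25.7 × 310 = 7967 mg

7970 mg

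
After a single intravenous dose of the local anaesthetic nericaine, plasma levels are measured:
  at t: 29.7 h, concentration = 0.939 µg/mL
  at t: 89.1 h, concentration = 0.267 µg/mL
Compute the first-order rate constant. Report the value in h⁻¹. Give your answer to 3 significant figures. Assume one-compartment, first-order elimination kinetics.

0.0212 h⁻¹

k = ln(C₁/C₂) / (t₂ − t₁) = ln(0.939/0.267) / (89.1 − 29.7)
  = 1.258 / 59.40 = 0.02118 h⁻¹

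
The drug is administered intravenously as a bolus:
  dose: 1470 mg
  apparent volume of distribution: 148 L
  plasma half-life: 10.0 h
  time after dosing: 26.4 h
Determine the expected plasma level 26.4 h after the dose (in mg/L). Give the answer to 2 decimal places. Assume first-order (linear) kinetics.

C₀ = Dose / Vd = 1470 / 148 = 9.932 mg/L
k = ln2 / t½ = 0.693147 / 10.0 = 0.06931 h⁻¹
C = C₀ · e^(−k·t) = 9.932 × e^(−0.06931 × 26.4)
  = 9.932 × 0.1604 = 1.593 mg/L

1.59 mg/L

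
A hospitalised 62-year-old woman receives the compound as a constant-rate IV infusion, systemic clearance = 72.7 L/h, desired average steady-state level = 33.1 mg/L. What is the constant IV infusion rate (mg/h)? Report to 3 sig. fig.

At steady state, infusion rate R₀ = Css × CL = 33.1 × 72.70 = 2406 mg/h

2410 mg/h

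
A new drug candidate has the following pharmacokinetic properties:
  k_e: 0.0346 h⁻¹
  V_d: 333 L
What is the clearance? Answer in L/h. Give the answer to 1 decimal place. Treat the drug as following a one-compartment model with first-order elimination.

CL = k × Vd = 0.0346 × 333 = 11.52 L/h

11.5 L/h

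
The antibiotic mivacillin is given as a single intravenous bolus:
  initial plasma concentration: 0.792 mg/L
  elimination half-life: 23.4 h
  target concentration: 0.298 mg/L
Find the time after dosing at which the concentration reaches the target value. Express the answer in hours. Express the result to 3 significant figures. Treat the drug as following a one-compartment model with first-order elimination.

33.0 h

k = ln2 / t½ = 0.693147 / 23.4 = 0.02962 h⁻¹
t = ln(C₀ / C) / k = ln(0.7920 / 0.298) / 0.02962
  = ln(2.658) / 0.02962 = 0.9776 / 0.02962 = 33.00 h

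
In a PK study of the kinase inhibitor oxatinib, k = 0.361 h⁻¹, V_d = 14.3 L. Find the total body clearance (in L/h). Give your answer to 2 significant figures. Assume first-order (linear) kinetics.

5.2 L/h

CL = k × Vd = 0.361 × 14.3 = 5.162 L/h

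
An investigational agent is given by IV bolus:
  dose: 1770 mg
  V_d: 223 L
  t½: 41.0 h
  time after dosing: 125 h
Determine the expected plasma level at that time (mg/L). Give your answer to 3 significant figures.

C₀ = Dose / Vd = 1770 / 223 = 7.937 mg/L
k = ln2 / t½ = 0.693147 / 41.0 = 0.01691 h⁻¹
C = C₀ · e^(−k·t) = 7.937 × e^(−0.01691 × 125)
  = 7.937 × 0.1208 = 0.9588 mg/L

0.959 mg/L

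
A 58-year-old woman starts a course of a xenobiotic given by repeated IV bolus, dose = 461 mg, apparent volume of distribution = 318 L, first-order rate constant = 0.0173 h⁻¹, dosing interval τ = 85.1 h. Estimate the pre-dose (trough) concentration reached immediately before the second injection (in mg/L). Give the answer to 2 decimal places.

0.33 mg/L

C₀ per dose = Dose / Vd = 461 / 318 = 1.450 mg/L
Fraction remaining after one interval: r = e^(−kτ) = e^(−0.01730 × 85.1) = 0.2294
Before dose 2, 1 dose has been given (aged 1τ).
C_trough = C₀ × r = 1.450 × 0.2294 = 0.3326 mg/L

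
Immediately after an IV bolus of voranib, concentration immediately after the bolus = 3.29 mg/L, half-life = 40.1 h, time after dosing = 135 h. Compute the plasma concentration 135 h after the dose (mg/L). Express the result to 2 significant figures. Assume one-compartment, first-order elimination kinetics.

0.32 mg/L

k = ln2 / t½ = 0.693147 / 40.1 = 0.01729 h⁻¹
C = C₀ · e^(−k·t) = 3.290 × e^(−0.01729 × 135)
  = 3.290 × 0.09689 = 0.3188 mg/L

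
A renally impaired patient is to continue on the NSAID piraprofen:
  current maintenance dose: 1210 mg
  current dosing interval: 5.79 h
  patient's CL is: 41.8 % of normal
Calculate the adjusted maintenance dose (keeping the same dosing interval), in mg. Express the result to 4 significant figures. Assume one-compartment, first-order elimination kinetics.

505.8 mg

To keep the same average steady-state level, dosing rate must scale with clearance.
CL ratio = 41.8 / 100 = 0.4180
New dose (same interval) = 1210 × 0.4180 = 505.8 mg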